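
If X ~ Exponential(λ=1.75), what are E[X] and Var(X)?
E[X] = 0.5714, Var(X) = 0.3265

We have X ~ Exponential(λ=1.75).

For an Exponential distribution with λ=1.75:

Expected value:
E[X] = 0.5714

Variance:
Var(X) = 0.3265

Standard deviation:
σ = √Var(X) = 0.5714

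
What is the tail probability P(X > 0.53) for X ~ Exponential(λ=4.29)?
0.102931

We have X ~ Exponential(λ=4.29).

P(X > 0.53) = 1 - P(X ≤ 0.53)
                = 1 - F(0.53)
                = 1 - 0.897069
                = 0.102931

So there's approximately a 10.3% chance that X exceeds 0.53.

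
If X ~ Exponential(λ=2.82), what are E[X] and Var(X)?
E[X] = 0.3546, Var(X) = 0.1257

We have X ~ Exponential(λ=2.82).

For an Exponential distribution with λ=2.82:

Expected value:
E[X] = 0.3546

Variance:
Var(X) = 0.1257

Standard deviation:
σ = √Var(X) = 0.3546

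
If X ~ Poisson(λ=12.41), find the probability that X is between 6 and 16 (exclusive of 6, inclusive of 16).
0.838545

We have X ~ Poisson(λ=12.41).

To find P(6 < X ≤ 16), we use:
P(6 < X ≤ 16) = P(X ≤ 16) - P(X ≤ 6)
                 = F(16) - F(6)
                 = 0.874931 - 0.036387
                 = 0.838545

So there's approximately a 83.9% chance that X falls in this range.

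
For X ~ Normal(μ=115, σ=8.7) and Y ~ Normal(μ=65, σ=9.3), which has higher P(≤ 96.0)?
Y has higher probability (P(Y ≤ 96.0) = 0.9996 > P(X ≤ 96.0) = 0.0145)

Compute P(≤ 96.0) for each distribution:

X ~ Normal(μ=115, σ=8.7):
P(X ≤ 96.0) = 0.0145

Y ~ Normal(μ=65, σ=9.3):
P(Y ≤ 96.0) = 0.9996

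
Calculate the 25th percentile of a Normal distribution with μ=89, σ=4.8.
85.7624

We have X ~ Normal(μ=89, σ=4.8).

We want to find x such that P(X ≤ x) = 0.25.

This is the 25th percentile, which means 25% of values fall below this point.

Using the inverse CDF (quantile function):
x = F⁻¹(0.25) = 85.7624

Verification: P(X ≤ 85.7624) = 0.25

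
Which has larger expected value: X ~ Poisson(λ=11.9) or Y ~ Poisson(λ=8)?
X has larger mean (11.9000 > 8.0000)

Compute the expected value for each distribution:

X ~ Poisson(λ=11.9):
E[X] = 11.9000

Y ~ Poisson(λ=8):
E[Y] = 8.0000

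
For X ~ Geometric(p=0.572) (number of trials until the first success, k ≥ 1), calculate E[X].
1.7483

We have X ~ Geometric(p=0.572) (number of trials until the first success, k ≥ 1).

For a Geometric distribution with p=0.572 (number of trials until the first success, k ≥ 1):
E[X] = 1.7483

This is the expected (average) value of X.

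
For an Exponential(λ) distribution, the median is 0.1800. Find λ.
λ = 3.8508

For X ~ Exponential(λ), the CDF is F(x) = 1 - e^(-λx).
The median m satisfies F(m) = 0.5:
1 - e^(-λm) = 0.5
e^(-λm) = 0.5
λm = ln(2)
m = ln(2) / λ

Given m = 0.1800:
λ = ln(2) / 0.1800 = 0.693147 / 0.1800 = 3.8508

Verification: ln(2) / 3.8508 = 0.1800 ✓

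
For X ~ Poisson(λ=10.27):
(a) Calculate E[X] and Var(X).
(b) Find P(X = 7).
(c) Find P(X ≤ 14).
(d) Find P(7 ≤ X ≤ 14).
(a) E[X] = 10.2700, Var(X) = 10.2700
(b) P(X = 7) = 0.082863
(c) P(X ≤ 14) = 0.901719
(d) P(7 ≤ X ≤ 14) = 0.787704

We have X ~ Poisson(λ=10.27).

(a) Moments:
E[X] = 10.2700
Var(X) = 10.2700
σ = √Var(X) = 3.2047

(b) Point probability using PMF:
P(X = 7) = 0.082863

(c) Cumulative probability using CDF:
P(X ≤ 14) = F(14) = 0.901719

(d) Range probability:
P(7 ≤ X ≤ 14) = P(X ≤ 14) - P(X ≤ 6)
                   = F(14) - F(6)
                   = 0.901719 - 0.114015
                   = 0.787704

This means approximately 78.8% of outcomes fall in the interval [7, 14].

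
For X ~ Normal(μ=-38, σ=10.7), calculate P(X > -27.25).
0.157527

We have X ~ Normal(μ=-38, σ=10.7).

P(X > -27.25) = 1 - P(X ≤ -27.25)
                = 1 - F(-27.25)
                = 1 - 0.842473
                = 0.157527

So there's approximately a 15.8% chance that X exceeds -27.25.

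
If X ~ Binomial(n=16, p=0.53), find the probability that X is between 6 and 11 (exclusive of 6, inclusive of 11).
0.776257

We have X ~ Binomial(n=16, p=0.53).

To find P(6 < X ≤ 11), we use:
P(6 < X ≤ 11) = P(X ≤ 11) - P(X ≤ 6)
                 = F(11) - F(6)
                 = 0.936987 - 0.160730
                 = 0.776257

So there's approximately a 77.6% chance that X falls in this range.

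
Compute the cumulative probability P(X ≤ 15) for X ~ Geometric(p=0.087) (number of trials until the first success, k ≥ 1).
0.744694

We have X ~ Geometric(p=0.087) (number of trials until the first success, k ≥ 1).

The CDF gives us P(X ≤ k).

Using the CDF:
P(X ≤ 15) = 0.744694

This means there's approximately a 74.5% chance that X is at most 15.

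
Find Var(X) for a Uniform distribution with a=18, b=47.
70.0833

We have X ~ Uniform(a=18, b=47).

For a Uniform distribution with a=18, b=47:
Var(X) = 70.0833

The variance measures the spread of the distribution around the mean.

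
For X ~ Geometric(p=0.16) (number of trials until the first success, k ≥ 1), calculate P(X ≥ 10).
0.208216

We have X ~ Geometric(p=0.16) (number of trials until the first success, k ≥ 1).

For discrete distributions, P(X ≥ 10) = 1 - P(X ≤ 9).

P(X ≤ 9) = 0.791784
P(X ≥ 10) = 1 - 0.791784 = 0.208216

So there's approximately a 20.8% chance that X is at least 10.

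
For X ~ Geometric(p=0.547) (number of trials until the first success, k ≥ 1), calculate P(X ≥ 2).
0.453000

We have X ~ Geometric(p=0.547) (number of trials until the first success, k ≥ 1).

For discrete distributions, P(X ≥ 2) = 1 - P(X ≤ 1).

P(X ≤ 1) = 0.547000
P(X ≥ 2) = 1 - 0.547000 = 0.453000

So there's approximately a 45.3% chance that X is at least 2.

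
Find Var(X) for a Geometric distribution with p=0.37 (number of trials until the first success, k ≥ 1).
4.6019

We have X ~ Geometric(p=0.37) (number of trials until the first success, k ≥ 1).

For a Geometric distribution with p=0.37 (number of trials until the first success, k ≥ 1):
Var(X) = 4.6019

The variance measures the spread of the distribution around the mean.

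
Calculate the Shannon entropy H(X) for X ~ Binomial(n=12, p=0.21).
1.7408 nats

We have X ~ Binomial(n=12, p=0.21).

The Shannon entropy measures the uncertainty or information content of the distribution.

For a Binomial distribution with n=12, p=0.21:
H(X) = 1.7408 nats

(In bits, this would be 2.5114 bits.)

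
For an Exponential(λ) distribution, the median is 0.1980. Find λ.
λ = 3.5007

For X ~ Exponential(λ), the CDF is F(x) = 1 - e^(-λx).
The median m satisfies F(m) = 0.5:
1 - e^(-λm) = 0.5
e^(-λm) = 0.5
λm = ln(2)
m = ln(2) / λ

Given m = 0.1980:
λ = ln(2) / 0.1980 = 0.693147 / 0.1980 = 3.5007

Verification: ln(2) / 3.5007 = 0.1980 ✓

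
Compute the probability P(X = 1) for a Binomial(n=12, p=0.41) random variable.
0.014837

We have X ~ Binomial(n=12, p=0.41).

For a Binomial distribution, the PMF gives us the probability of each outcome.

Using the PMF formula:
P(X = 1) = 0.014837

Rounded to 4 decimal places: 0.0148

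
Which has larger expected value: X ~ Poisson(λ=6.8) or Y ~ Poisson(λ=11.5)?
Y has larger mean (11.5000 > 6.8000)

Compute the expected value for each distribution:

X ~ Poisson(λ=6.8):
E[X] = 6.8000

Y ~ Poisson(λ=11.5):
E[Y] = 11.5000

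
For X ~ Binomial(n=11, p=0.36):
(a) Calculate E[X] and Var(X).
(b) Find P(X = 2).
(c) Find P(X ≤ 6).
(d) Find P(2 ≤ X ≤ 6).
(a) E[X] = 3.9600, Var(X) = 2.5344
(b) P(X = 2) = 0.128407
(c) P(X ≤ 6) = 0.941853
(d) P(2 ≤ X ≤ 6) = 0.888819

We have X ~ Binomial(n=11, p=0.36).

(a) Moments:
E[X] = 3.9600
Var(X) = 2.5344
σ = √Var(X) = 1.5920

(b) Point probability using PMF:
P(X = 2) = 0.128407

(c) Cumulative probability using CDF:
P(X ≤ 6) = F(6) = 0.941853

(d) Range probability:
P(2 ≤ X ≤ 6) = P(X ≤ 6) - P(X ≤ 1)
                   = F(6) - F(1)
                   = 0.941853 - 0.053034
                   = 0.888819

This means approximately 88.9% of outcomes fall in the interval [2, 6].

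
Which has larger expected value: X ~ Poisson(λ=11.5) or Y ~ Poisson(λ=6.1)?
X has larger mean (11.5000 > 6.1000)

Compute the expected value for each distribution:

X ~ Poisson(λ=11.5):
E[X] = 11.5000

Y ~ Poisson(λ=6.1):
E[Y] = 6.1000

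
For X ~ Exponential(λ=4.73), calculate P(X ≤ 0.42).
0.862839

We have X ~ Exponential(λ=4.73).

The CDF gives us P(X ≤ k).

Using the CDF:
P(X ≤ 0.42) = 0.862839

This means there's approximately a 86.3% chance that X is at most 0.42.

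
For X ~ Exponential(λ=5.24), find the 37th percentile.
0.0882

We have X ~ Exponential(λ=5.24).

We want to find x such that P(X ≤ x) = 0.37.

This is the 37th percentile, which means 37% of values fall below this point.

Using the inverse CDF (quantile function):
x = F⁻¹(0.37) = 0.0882

Verification: P(X ≤ 0.0882) = 0.37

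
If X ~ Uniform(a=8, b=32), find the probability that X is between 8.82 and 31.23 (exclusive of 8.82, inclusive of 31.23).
0.933750

We have X ~ Uniform(a=8, b=32).

To find P(8.82 < X ≤ 31.23), we use:
P(8.82 < X ≤ 31.23) = P(X ≤ 31.23) - P(X ≤ 8.82)
                 = F(31.23) - F(8.82)
                 = 0.967917 - 0.034167
                 = 0.933750

So there's approximately a 93.4% chance that X falls in this range.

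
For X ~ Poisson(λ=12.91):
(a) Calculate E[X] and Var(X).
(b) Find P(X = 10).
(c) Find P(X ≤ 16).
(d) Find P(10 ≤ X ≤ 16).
(a) E[X] = 12.9100, Var(X) = 12.9100
(b) P(X = 10) = 0.087651
(c) P(X ≤ 16) = 0.841895
(d) P(10 ≤ X ≤ 16) = 0.670056

We have X ~ Poisson(λ=12.91).

(a) Moments:
E[X] = 12.9100
Var(X) = 12.9100
σ = √Var(X) = 3.5930

(b) Point probability using PMF:
P(X = 10) = 0.087651

(c) Cumulative probability using CDF:
P(X ≤ 16) = F(16) = 0.841895

(d) Range probability:
P(10 ≤ X ≤ 16) = P(X ≤ 16) - P(X ≤ 9)
                   = F(16) - F(9)
                   = 0.841895 - 0.171839
                   = 0.670056

This means approximately 67.0% of outcomes fall in the interval [10, 16].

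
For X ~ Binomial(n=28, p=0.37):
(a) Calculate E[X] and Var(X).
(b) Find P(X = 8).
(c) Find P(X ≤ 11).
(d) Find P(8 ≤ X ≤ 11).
(a) E[X] = 10.3600, Var(X) = 6.5268
(b) P(X = 8) = 0.105906
(c) P(X ≤ 11) = 0.676849
(d) P(8 ≤ X ≤ 11) = 0.546587

We have X ~ Binomial(n=28, p=0.37).

(a) Moments:
E[X] = 10.3600
Var(X) = 6.5268
σ = √Var(X) = 2.5548

(b) Point probability using PMF:
P(X = 8) = 0.105906

(c) Cumulative probability using CDF:
P(X ≤ 11) = F(11) = 0.676849

(d) Range probability:
P(8 ≤ X ≤ 11) = P(X ≤ 11) - P(X ≤ 7)
                   = F(11) - F(7)
                   = 0.676849 - 0.130262
                   = 0.546587

This means approximately 54.7% of outcomes fall in the interval [8, 11].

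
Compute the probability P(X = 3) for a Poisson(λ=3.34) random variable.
0.220062

We have X ~ Poisson(λ=3.34).

For a Poisson distribution, the PMF gives us the probability of each outcome.

Using the PMF formula:
P(X = 3) = 0.220062

Rounded to 4 decimal places: 0.2201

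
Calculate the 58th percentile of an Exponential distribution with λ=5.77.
0.1503

We have X ~ Exponential(λ=5.77).

We want to find x such that P(X ≤ x) = 0.58.

This is the 58th percentile, which means 58% of values fall below this point.

Using the inverse CDF (quantile function):
x = F⁻¹(0.58) = 0.1503

Verification: P(X ≤ 0.1503) = 0.58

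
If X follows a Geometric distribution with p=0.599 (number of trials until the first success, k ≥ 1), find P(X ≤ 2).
0.839199

We have X ~ Geometric(p=0.599) (number of trials until the first success, k ≥ 1).

The CDF gives us P(X ≤ k).

Using the CDF:
P(X ≤ 2) = 0.839199

This means there's approximately a 83.9% chance that X is at most 2.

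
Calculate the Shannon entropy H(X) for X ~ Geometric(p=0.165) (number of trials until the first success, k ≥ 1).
2.7144 nats

We have X ~ Geometric(p=0.165) (number of trials until the first success, k ≥ 1).

The Shannon entropy measures the uncertainty or information content of the distribution.

For a Geometric distribution with p=0.165 (number of trials until the first success, k ≥ 1):
H(X) = 2.7144 nats

(In bits, this would be 3.9160 bits.)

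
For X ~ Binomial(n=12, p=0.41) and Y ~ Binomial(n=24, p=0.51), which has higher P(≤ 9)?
X has higher probability (P(X ≤ 9) = 0.9965 > P(Y ≤ 9) = 0.1315)

Compute P(≤ 9) for each distribution:

X ~ Binomial(n=12, p=0.41):
P(X ≤ 9) = 0.9965

Y ~ Binomial(n=24, p=0.51):
P(Y ≤ 9) = 0.1315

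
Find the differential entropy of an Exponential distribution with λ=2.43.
0.1121 nats

We have X ~ Exponential(λ=2.43).

The differential entropy measures the uncertainty or information content of the distribution.

For an Exponential distribution with λ=2.43:
h(X) = 0.1121 nats

(In bits, this would be 0.1617 bits.)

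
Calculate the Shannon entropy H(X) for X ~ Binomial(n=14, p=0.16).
1.7028 nats

We have X ~ Binomial(n=14, p=0.16).

The Shannon entropy measures the uncertainty or information content of the distribution.

For a Binomial distribution with n=14, p=0.16:
H(X) = 1.7028 nats

(In bits, this would be 2.4566 bits.)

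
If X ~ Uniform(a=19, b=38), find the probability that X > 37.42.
0.030526

We have X ~ Uniform(a=19, b=38).

P(X > 37.42) = 1 - P(X ≤ 37.42)
                = 1 - F(37.42)
                = 1 - 0.969474
                = 0.030526

So there's approximately a 3.1% chance that X exceeds 37.42.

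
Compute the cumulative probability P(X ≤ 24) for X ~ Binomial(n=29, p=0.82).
0.617704

We have X ~ Binomial(n=29, p=0.82).

The CDF gives us P(X ≤ k).

Using the CDF:
P(X ≤ 24) = 0.617704

This means there's approximately a 61.8% chance that X is at most 24.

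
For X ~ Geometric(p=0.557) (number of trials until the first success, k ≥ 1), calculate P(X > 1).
0.443000

We have X ~ Geometric(p=0.557) (number of trials until the first success, k ≥ 1).

P(X > 1) = 1 - P(X ≤ 1)
                = 1 - F(1)
                = 1 - 0.557000
                = 0.443000

So there's approximately a 44.3% chance that X exceeds 1.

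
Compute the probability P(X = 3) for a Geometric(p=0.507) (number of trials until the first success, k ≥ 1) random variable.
0.123226

We have X ~ Geometric(p=0.507) (number of trials until the first success, k ≥ 1).

For a Geometric distribution, the PMF gives us the probability of each outcome.

Using the PMF formula:
P(X = 3) = 0.123226

Rounded to 4 decimal places: 0.1232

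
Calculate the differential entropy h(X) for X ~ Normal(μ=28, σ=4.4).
2.9005 nats

We have X ~ Normal(μ=28, σ=4.4).

The differential entropy measures the uncertainty or information content of the distribution.

For a Normal distribution with μ=28, σ=4.4:
h(X) = 2.9005 nats

(In bits, this would be 4.1846 bits.)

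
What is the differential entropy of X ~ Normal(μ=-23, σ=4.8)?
2.9876 nats

We have X ~ Normal(μ=-23, σ=4.8).

The differential entropy measures the uncertainty or information content of the distribution.

For a Normal distribution with μ=-23, σ=4.8:
h(X) = 2.9876 nats

(In bits, this would be 4.3101 bits.)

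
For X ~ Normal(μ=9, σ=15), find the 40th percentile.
5.1998

We have X ~ Normal(μ=9, σ=15).

We want to find x such that P(X ≤ x) = 0.4.

This is the 40th percentile, which means 40% of values fall below this point.

Using the inverse CDF (quantile function):
x = F⁻¹(0.4) = 5.1998

Verification: P(X ≤ 5.1998) = 0.4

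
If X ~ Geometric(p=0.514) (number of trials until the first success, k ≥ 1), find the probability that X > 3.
0.114791

We have X ~ Geometric(p=0.514) (number of trials until the first success, k ≥ 1).

P(X > 3) = 1 - P(X ≤ 3)
                = 1 - F(3)
                = 1 - 0.885209
                = 0.114791

So there's approximately a 11.5% chance that X exceeds 3.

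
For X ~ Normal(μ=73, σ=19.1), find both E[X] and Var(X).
E[X] = 73.0000, Var(X) = 364.8100

We have X ~ Normal(μ=73, σ=19.1).

For a Normal distribution with μ=73, σ=19.1:

Expected value:
E[X] = 73.0000

Variance:
Var(X) = 364.8100

Standard deviation:
σ = √Var(X) = 19.1000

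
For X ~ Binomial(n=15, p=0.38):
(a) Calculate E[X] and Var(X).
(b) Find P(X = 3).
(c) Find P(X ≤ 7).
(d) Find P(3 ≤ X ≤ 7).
(a) E[X] = 5.7000, Var(X) = 3.5340
(b) P(X = 3) = 0.080549
(c) P(X ≤ 7) = 0.831285
(d) P(3 ≤ X ≤ 7) = 0.793118

We have X ~ Binomial(n=15, p=0.38).

(a) Moments:
E[X] = 5.7000
Var(X) = 3.5340
σ = √Var(X) = 1.8799

(b) Point probability using PMF:
P(X = 3) = 0.080549

(c) Cumulative probability using CDF:
P(X ≤ 7) = F(7) = 0.831285

(d) Range probability:
P(3 ≤ X ≤ 7) = P(X ≤ 7) - P(X ≤ 2)
                   = F(7) - F(2)
                   = 0.831285 - 0.038166
                   = 0.793118

This means approximately 79.3% of outcomes fall in the interval [3, 7].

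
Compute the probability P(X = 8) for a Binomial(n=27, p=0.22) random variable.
0.108529

We have X ~ Binomial(n=27, p=0.22).

For a Binomial distribution, the PMF gives us the probability of each outcome.

Using the PMF formula:
P(X = 8) = 0.108529

Rounded to 4 decimal places: 0.1085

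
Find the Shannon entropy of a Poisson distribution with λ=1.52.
1.5471 nats

We have X ~ Poisson(λ=1.52).

The Shannon entropy measures the uncertainty or information content of the distribution.

For a Poisson distribution with λ=1.52:
H(X) = 1.5471 nats

(In bits, this would be 2.2320 bits.)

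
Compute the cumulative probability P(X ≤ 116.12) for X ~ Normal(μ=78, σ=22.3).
0.956313

We have X ~ Normal(μ=78, σ=22.3).

The CDF gives us P(X ≤ k).

Using the CDF:
P(X ≤ 116.12) = 0.956313

This means there's approximately a 95.6% chance that X is at most 116.12.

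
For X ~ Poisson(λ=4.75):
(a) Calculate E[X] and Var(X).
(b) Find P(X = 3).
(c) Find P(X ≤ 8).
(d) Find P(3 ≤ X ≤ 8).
(a) E[X] = 4.7500, Var(X) = 4.7500
(b) P(X = 3) = 0.154536
(c) P(X ≤ 8) = 0.947011
(d) P(3 ≤ X ≤ 8) = 0.799662

We have X ~ Poisson(λ=4.75).

(a) Moments:
E[X] = 4.7500
Var(X) = 4.7500
σ = √Var(X) = 2.1794

(b) Point probability using PMF:
P(X = 3) = 0.154536

(c) Cumulative probability using CDF:
P(X ≤ 8) = F(8) = 0.947011

(d) Range probability:
P(3 ≤ X ≤ 8) = P(X ≤ 8) - P(X ≤ 2)
                   = F(8) - F(2)
                   = 0.947011 - 0.147349
                   = 0.799662

This means approximately 80.0% of outcomes fall in the interval [3, 8].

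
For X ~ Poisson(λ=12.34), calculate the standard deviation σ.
3.5128

We have X ~ Poisson(λ=12.34).

For a Poisson distribution with λ=12.34:
σ = √Var(X) = 3.5128

The standard deviation is the square root of the variance.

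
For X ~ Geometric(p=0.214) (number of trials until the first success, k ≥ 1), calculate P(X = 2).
0.168204

We have X ~ Geometric(p=0.214) (number of trials until the first success, k ≥ 1).

For a Geometric distribution, the PMF gives us the probability of each outcome.

Using the PMF formula:
P(X = 2) = 0.168204

Rounded to 4 decimal places: 0.1682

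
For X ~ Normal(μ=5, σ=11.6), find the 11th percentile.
-9.2277

We have X ~ Normal(μ=5, σ=11.6).

We want to find x such that P(X ≤ x) = 0.11.

This is the 11th percentile, which means 11% of values fall below this point.

Using the inverse CDF (quantile function):
x = F⁻¹(0.11) = -9.2277

Verification: P(X ≤ -9.2277) = 0.11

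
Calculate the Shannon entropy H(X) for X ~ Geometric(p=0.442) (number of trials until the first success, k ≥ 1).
1.5530 nats

We have X ~ Geometric(p=0.442) (number of trials until the first success, k ≥ 1).

The Shannon entropy measures the uncertainty or information content of the distribution.

For a Geometric distribution with p=0.442 (number of trials until the first success, k ≥ 1):
H(X) = 1.5530 nats

(In bits, this would be 2.2404 bits.)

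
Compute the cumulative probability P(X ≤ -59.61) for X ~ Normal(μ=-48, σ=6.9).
0.046225

We have X ~ Normal(μ=-48, σ=6.9).

The CDF gives us P(X ≤ k).

Using the CDF:
P(X ≤ -59.61) = 0.046225

This means there's approximately a 4.6% chance that X is at most -59.61.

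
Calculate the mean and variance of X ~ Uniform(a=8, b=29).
E[X] = 18.5000, Var(X) = 36.7500

We have X ~ Uniform(a=8, b=29).

For a Uniform distribution with a=8, b=29:

Expected value:
E[X] = 18.5000

Variance:
Var(X) = 36.7500

Standard deviation:
σ = √Var(X) = 6.0622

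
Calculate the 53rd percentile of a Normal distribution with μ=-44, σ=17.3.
-42.6978

We have X ~ Normal(μ=-44, σ=17.3).

We want to find x such that P(X ≤ x) = 0.53.

This is the 53rd percentile, which means 53% of values fall below this point.

Using the inverse CDF (quantile function):
x = F⁻¹(0.53) = -42.6978

Verification: P(X ≤ -42.6978) = 0.53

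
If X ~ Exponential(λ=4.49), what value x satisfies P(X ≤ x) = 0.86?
0.4379

We have X ~ Exponential(λ=4.49).

We want to find x such that P(X ≤ x) = 0.86.

This is the 86th percentile, which means 86% of values fall below this point.

Using the inverse CDF (quantile function):
x = F⁻¹(0.86) = 0.4379

Verification: P(X ≤ 0.4379) = 0.86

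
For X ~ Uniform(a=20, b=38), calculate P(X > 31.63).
0.353889

We have X ~ Uniform(a=20, b=38).

P(X > 31.63) = 1 - P(X ≤ 31.63)
                = 1 - F(31.63)
                = 1 - 0.646111
                = 0.353889

So there's approximately a 35.4% chance that X exceeds 31.63.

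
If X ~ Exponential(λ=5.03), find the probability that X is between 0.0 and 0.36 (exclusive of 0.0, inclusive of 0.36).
0.836477

We have X ~ Exponential(λ=5.03).

To find P(0.0 < X ≤ 0.36), we use:
P(0.0 < X ≤ 0.36) = P(X ≤ 0.36) - P(X ≤ 0.0)
                 = F(0.36) - F(0.0)
                 = 0.836477 - 0.000000
                 = 0.836477

So there's approximately a 83.6% chance that X falls in this range.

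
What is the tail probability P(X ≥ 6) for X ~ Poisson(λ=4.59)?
0.312516

We have X ~ Poisson(λ=4.59).

For discrete distributions, P(X ≥ 6) = 1 - P(X ≤ 5).

P(X ≤ 5) = 0.687484
P(X ≥ 6) = 1 - 0.687484 = 0.312516

So there's approximately a 31.3% chance that X is at least 6.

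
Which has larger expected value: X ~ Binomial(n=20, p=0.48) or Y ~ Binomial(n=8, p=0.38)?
X has larger mean (9.6000 > 3.0400)

Compute the expected value for each distribution:

X ~ Binomial(n=20, p=0.48):
E[X] = 9.6000

Y ~ Binomial(n=8, p=0.38):
E[Y] = 3.0400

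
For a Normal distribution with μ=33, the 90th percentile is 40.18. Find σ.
σ = 5.6026

For X ~ Normal(μ, σ), the p-th percentile satisfies x = μ + z_p × σ,
where z_p = Φ⁻¹(p) is the standard normal quantile.

Step 1: z_{0.9} = Φ⁻¹(0.9) = 1.2816

Step 2: Solve for σ:
40.18 = 33 + 1.2816 × σ
σ = (40.18 - 33) / 1.2816
σ = 7.18 / 1.2816
σ = 5.6026

Verification: μ + z × σ = 33 + 1.2816 × 5.6026 = 40.18 ✓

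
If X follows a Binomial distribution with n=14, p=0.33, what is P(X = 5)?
0.213161

We have X ~ Binomial(n=14, p=0.33).

For a Binomial distribution, the PMF gives us the probability of each outcome.

Using the PMF formula:
P(X = 5) = 0.213161

Rounded to 4 decimal places: 0.2132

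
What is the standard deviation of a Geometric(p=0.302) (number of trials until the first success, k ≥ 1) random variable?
2.7664

We have X ~ Geometric(p=0.302) (number of trials until the first success, k ≥ 1).

For a Geometric distribution with p=0.302 (number of trials until the first success, k ≥ 1):
σ = √Var(X) = 2.7664

The standard deviation is the square root of the variance.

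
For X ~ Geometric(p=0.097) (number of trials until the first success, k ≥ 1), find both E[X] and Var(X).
E[X] = 10.3093, Var(X) = 95.9719

We have X ~ Geometric(p=0.097) (number of trials until the first success, k ≥ 1).

For a Geometric distribution with p=0.097 (number of trials until the first success, k ≥ 1):

Expected value:
E[X] = 10.3093

Variance:
Var(X) = 95.9719

Standard deviation:
σ = √Var(X) = 9.7965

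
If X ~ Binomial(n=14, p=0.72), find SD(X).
1.6800

We have X ~ Binomial(n=14, p=0.72).

For a Binomial distribution with n=14, p=0.72:
σ = √Var(X) = 1.6800

The standard deviation is the square root of the variance.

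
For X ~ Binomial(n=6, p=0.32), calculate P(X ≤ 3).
0.912507

We have X ~ Binomial(n=6, p=0.32).

The CDF gives us P(X ≤ k).

Using the CDF:
P(X ≤ 3) = 0.912507

This means there's approximately a 91.3% chance that X is at most 3.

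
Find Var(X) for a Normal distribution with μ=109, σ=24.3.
590.4900

We have X ~ Normal(μ=109, σ=24.3).

For a Normal distribution with μ=109, σ=24.3:
Var(X) = 590.4900

The variance measures the spread of the distribution around the mean.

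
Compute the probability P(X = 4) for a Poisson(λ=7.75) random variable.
0.064746

We have X ~ Poisson(λ=7.75).

For a Poisson distribution, the PMF gives us the probability of each outcome.

Using the PMF formula:
P(X = 4) = 0.064746

Rounded to 4 decimal places: 0.0647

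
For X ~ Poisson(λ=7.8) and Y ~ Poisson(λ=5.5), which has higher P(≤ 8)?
Y has higher probability (P(Y ≤ 8) = 0.8944 > P(X ≤ 8) = 0.6204)

Compute P(≤ 8) for each distribution:

X ~ Poisson(λ=7.8):
P(X ≤ 8) = 0.6204

Y ~ Poisson(λ=5.5):
P(Y ≤ 8) = 0.8944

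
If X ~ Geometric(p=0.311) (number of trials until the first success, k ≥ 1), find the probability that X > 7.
0.073711

We have X ~ Geometric(p=0.311) (number of trials until the first success, k ≥ 1).

P(X > 7) = 1 - P(X ≤ 7)
                = 1 - F(7)
                = 1 - 0.926289
                = 0.073711

So there's approximately a 7.4% chance that X exceeds 7.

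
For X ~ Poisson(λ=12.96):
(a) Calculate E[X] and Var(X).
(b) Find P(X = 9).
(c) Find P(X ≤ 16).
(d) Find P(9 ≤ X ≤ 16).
(a) E[X] = 12.9600, Var(X) = 12.9600
(b) P(X = 9) = 0.066869
(c) P(X ≤ 16) = 0.838355
(d) P(9 ≤ X ≤ 16) = 0.736754

We have X ~ Poisson(λ=12.96).

(a) Moments:
E[X] = 12.9600
Var(X) = 12.9600
σ = √Var(X) = 3.6000

(b) Point probability using PMF:
P(X = 9) = 0.066869

(c) Cumulative probability using CDF:
P(X ≤ 16) = F(16) = 0.838355

(d) Range probability:
P(9 ≤ X ≤ 16) = P(X ≤ 16) - P(X ≤ 8)
                   = F(16) - F(8)
                   = 0.838355 - 0.101601
                   = 0.736754

This means approximately 73.7% of outcomes fall in the interval [9, 16].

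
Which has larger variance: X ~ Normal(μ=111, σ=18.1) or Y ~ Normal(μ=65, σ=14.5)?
X has larger variance (327.6100 > 210.2500)

Compute the variance for each distribution:

X ~ Normal(μ=111, σ=18.1):
Var(X) = 327.6100

Y ~ Normal(μ=65, σ=14.5):
Var(Y) = 210.2500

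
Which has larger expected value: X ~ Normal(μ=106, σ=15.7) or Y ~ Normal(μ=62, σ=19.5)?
X has larger mean (106.0000 > 62.0000)

Compute the expected value for each distribution:

X ~ Normal(μ=106, σ=15.7):
E[X] = 106.0000

Y ~ Normal(μ=62, σ=19.5):
E[Y] = 62.0000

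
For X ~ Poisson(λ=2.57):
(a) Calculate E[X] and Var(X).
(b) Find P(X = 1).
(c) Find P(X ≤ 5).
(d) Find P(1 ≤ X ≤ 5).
(a) E[X] = 2.5700, Var(X) = 2.5700
(b) P(X = 1) = 0.196696
(c) P(X ≤ 5) = 0.953139
(d) P(1 ≤ X ≤ 5) = 0.876603

We have X ~ Poisson(λ=2.57).

(a) Moments:
E[X] = 2.5700
Var(X) = 2.5700
σ = √Var(X) = 1.6031

(b) Point probability using PMF:
P(X = 1) = 0.196696

(c) Cumulative probability using CDF:
P(X ≤ 5) = F(5) = 0.953139

(d) Range probability:
P(1 ≤ X ≤ 5) = P(X ≤ 5) - P(X ≤ 0)
                   = F(5) - F(0)
                   = 0.953139 - 0.076536
                   = 0.876603

This means approximately 87.7% of outcomes fall in the interval [1, 5].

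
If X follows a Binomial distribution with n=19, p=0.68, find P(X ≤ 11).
0.238079

We have X ~ Binomial(n=19, p=0.68).

The CDF gives us P(X ≤ k).

Using the CDF:
P(X ≤ 11) = 0.238079

This means there's approximately a 23.8% chance that X is at most 11.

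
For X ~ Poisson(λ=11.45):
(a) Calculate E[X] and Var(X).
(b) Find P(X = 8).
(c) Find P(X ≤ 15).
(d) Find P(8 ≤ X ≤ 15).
(a) E[X] = 11.4500, Var(X) = 11.4500
(b) P(X = 8) = 0.078028
(c) P(X ≤ 15) = 0.881423
(d) P(8 ≤ X ≤ 15) = 0.764989

We have X ~ Poisson(λ=11.45).

(a) Moments:
E[X] = 11.4500
Var(X) = 11.4500
σ = √Var(X) = 3.3838

(b) Point probability using PMF:
P(X = 8) = 0.078028

(c) Cumulative probability using CDF:
P(X ≤ 15) = F(15) = 0.881423

(d) Range probability:
P(8 ≤ X ≤ 15) = P(X ≤ 15) - P(X ≤ 7)
                   = F(15) - F(7)
                   = 0.881423 - 0.116434
                   = 0.764989

This means approximately 76.5% of outcomes fall in the interval [8, 15].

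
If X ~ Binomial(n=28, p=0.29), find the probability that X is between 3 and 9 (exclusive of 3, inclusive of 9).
0.703124

We have X ~ Binomial(n=28, p=0.29).

To find P(3 < X ≤ 9), we use:
P(3 < X ≤ 9) = P(X ≤ 9) - P(X ≤ 3)
                 = F(9) - F(3)
                 = 0.723566 - 0.020442
                 = 0.703124

So there's approximately a 70.3% chance that X falls in this range.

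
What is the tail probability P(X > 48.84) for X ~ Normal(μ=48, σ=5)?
0.433292

We have X ~ Normal(μ=48, σ=5).

P(X > 48.84) = 1 - P(X ≤ 48.84)
                = 1 - F(48.84)
                = 1 - 0.566708
                = 0.433292

So there's approximately a 43.3% chance that X exceeds 48.84.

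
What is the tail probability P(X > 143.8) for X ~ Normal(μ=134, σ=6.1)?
0.054076

We have X ~ Normal(μ=134, σ=6.1).

P(X > 143.8) = 1 - P(X ≤ 143.8)
                = 1 - F(143.8)
                = 1 - 0.945924
                = 0.054076

So there's approximately a 5.4% chance that X exceeds 143.8.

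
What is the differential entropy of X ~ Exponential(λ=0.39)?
1.9416 nats

We have X ~ Exponential(λ=0.39).

The differential entropy measures the uncertainty or information content of the distribution.

For an Exponential distribution with λ=0.39:
h(X) = 1.9416 nats

(In bits, this would be 2.8011 bits.)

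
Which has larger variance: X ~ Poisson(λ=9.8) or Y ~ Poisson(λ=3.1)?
X has larger variance (9.8000 > 3.1000)

Compute the variance for each distribution:

X ~ Poisson(λ=9.8):
Var(X) = 9.8000

Y ~ Poisson(λ=3.1):
Var(Y) = 3.1000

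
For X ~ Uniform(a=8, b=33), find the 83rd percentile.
28.7500

We have X ~ Uniform(a=8, b=33).

We want to find x such that P(X ≤ x) = 0.83.

This is the 83rd percentile, which means 83% of values fall below this point.

Using the inverse CDF (quantile function):
x = F⁻¹(0.83) = 28.7500

Verification: P(X ≤ 28.7500) = 0.83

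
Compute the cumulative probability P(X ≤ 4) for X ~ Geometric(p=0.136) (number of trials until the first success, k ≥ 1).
0.442744

We have X ~ Geometric(p=0.136) (number of trials until the first success, k ≥ 1).

The CDF gives us P(X ≤ k).

Using the CDF:
P(X ≤ 4) = 0.442744

This means there's approximately a 44.3% chance that X is at most 4.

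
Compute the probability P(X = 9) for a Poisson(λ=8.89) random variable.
0.131666

We have X ~ Poisson(λ=8.89).

For a Poisson distribution, the PMF gives us the probability of each outcome.

Using the PMF formula:
P(X = 9) = 0.131666

Rounded to 4 decimal places: 0.1317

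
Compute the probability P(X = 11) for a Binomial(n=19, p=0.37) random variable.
0.033370

We have X ~ Binomial(n=19, p=0.37).

For a Binomial distribution, the PMF gives us the probability of each outcome.

Using the PMF formula:
P(X = 11) = 0.033370

Rounded to 4 decimal places: 0.0334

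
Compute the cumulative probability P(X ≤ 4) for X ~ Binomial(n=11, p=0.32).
0.743678

We have X ~ Binomial(n=11, p=0.32).

The CDF gives us P(X ≤ k).

Using the CDF:
P(X ≤ 4) = 0.743678

This means there's approximately a 74.4% chance that X is at most 4.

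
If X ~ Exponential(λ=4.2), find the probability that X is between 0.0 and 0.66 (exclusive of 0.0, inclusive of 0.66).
0.937463

We have X ~ Exponential(λ=4.2).

To find P(0.0 < X ≤ 0.66), we use:
P(0.0 < X ≤ 0.66) = P(X ≤ 0.66) - P(X ≤ 0.0)
                 = F(0.66) - F(0.0)
                 = 0.937463 - 0.000000
                 = 0.937463

So there's approximately a 93.7% chance that X falls in this range.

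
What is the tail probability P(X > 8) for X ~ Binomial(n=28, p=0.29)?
0.425980

We have X ~ Binomial(n=28, p=0.29).

P(X > 8) = 1 - P(X ≤ 8)
                = 1 - F(8)
                = 1 - 0.574020
                = 0.425980

So there's approximately a 42.6% chance that X exceeds 8.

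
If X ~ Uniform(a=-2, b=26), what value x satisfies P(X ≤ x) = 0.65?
16.2000

We have X ~ Uniform(a=-2, b=26).

We want to find x such that P(X ≤ x) = 0.65.

This is the 65th percentile, which means 65% of values fall below this point.

Using the inverse CDF (quantile function):
x = F⁻¹(0.65) = 16.2000

Verification: P(X ≤ 16.2000) = 0.65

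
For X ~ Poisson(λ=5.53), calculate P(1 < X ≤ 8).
0.865895

We have X ~ Poisson(λ=5.53).

To find P(1 < X ≤ 8), we use:
P(1 < X ≤ 8) = P(X ≤ 8) - P(X ≤ 1)
                 = F(8) - F(1)
                 = 0.891793 - 0.025898
                 = 0.865895

So there's approximately a 86.6% chance that X falls in this range.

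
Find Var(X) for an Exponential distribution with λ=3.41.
0.0860

We have X ~ Exponential(λ=3.41).

For an Exponential distribution with λ=3.41:
Var(X) = 0.0860

The variance measures the spread of the distribution around the mean.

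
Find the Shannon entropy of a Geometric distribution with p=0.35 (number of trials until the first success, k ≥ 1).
1.8498 nats

We have X ~ Geometric(p=0.35) (number of trials until the first success, k ≥ 1).

The Shannon entropy measures the uncertainty or information content of the distribution.

For a Geometric distribution with p=0.35 (number of trials until the first success, k ≥ 1):
H(X) = 1.8498 nats

(In bits, this would be 2.6688 bits.)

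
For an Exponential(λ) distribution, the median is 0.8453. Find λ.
λ = 0.8200

For X ~ Exponential(λ), the CDF is F(x) = 1 - e^(-λx).
The median m satisfies F(m) = 0.5:
1 - e^(-λm) = 0.5
e^(-λm) = 0.5
λm = ln(2)
m = ln(2) / λ

Given m = 0.8453:
λ = ln(2) / 0.8453 = 0.693147 / 0.8453 = 0.8200

Verification: ln(2) / 0.8200 = 0.8453 ✓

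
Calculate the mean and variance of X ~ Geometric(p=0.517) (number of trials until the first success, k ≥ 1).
E[X] = 1.9342, Var(X) = 1.8070

We have X ~ Geometric(p=0.517) (number of trials until the first success, k ≥ 1).

For a Geometric distribution with p=0.517 (number of trials until the first success, k ≥ 1):

Expected value:
E[X] = 1.9342

Variance:
Var(X) = 1.8070

Standard deviation:
σ = √Var(X) = 1.3443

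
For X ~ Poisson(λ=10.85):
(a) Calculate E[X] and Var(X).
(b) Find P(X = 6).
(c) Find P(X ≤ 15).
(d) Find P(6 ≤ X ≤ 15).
(a) E[X] = 10.8500, Var(X) = 10.8500
(b) P(X = 6) = 0.043969
(c) P(X ≤ 15) = 0.915181
(d) P(6 ≤ X ≤ 15) = 0.874158

We have X ~ Poisson(λ=10.85).

(a) Moments:
E[X] = 10.8500
Var(X) = 10.8500
σ = √Var(X) = 3.2939

(b) Point probability using PMF:
P(X = 6) = 0.043969

(c) Cumulative probability using CDF:
P(X ≤ 15) = F(15) = 0.915181

(d) Range probability:
P(6 ≤ X ≤ 15) = P(X ≤ 15) - P(X ≤ 5)
                   = F(15) - F(5)
                   = 0.915181 - 0.041023
                   = 0.874158

This means approximately 87.4% of outcomes fall in the interval [6, 15].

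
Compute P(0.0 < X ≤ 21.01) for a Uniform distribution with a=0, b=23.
0.913478

We have X ~ Uniform(a=0, b=23).

To find P(0.0 < X ≤ 21.01), we use:
P(0.0 < X ≤ 21.01) = P(X ≤ 21.01) - P(X ≤ 0.0)
                 = F(21.01) - F(0.0)
                 = 0.913478 - 0.000000
                 = 0.913478

So there's approximately a 91.3% chance that X falls in this range.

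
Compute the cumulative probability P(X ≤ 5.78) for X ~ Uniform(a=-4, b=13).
0.575294

We have X ~ Uniform(a=-4, b=13).

The CDF gives us P(X ≤ k).

Using the CDF:
P(X ≤ 5.78) = 0.575294

This means there's approximately a 57.5% chance that X is at most 5.78.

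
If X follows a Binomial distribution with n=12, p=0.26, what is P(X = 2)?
0.219689

We have X ~ Binomial(n=12, p=0.26).

For a Binomial distribution, the PMF gives us the probability of each outcome.

Using the PMF formula:
P(X = 2) = 0.219689

Rounded to 4 decimal places: 0.2197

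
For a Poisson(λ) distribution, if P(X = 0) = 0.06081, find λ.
λ = 2.8000

For a Poisson(λ) distribution, the PMF at 0 is:
P(X = 0) = λ^0 e^(-λ) / 0! = e^(-λ)

Given P(X = 0) = 0.06081:
e^(-λ) = 0.06081
-λ = ln(0.06081)
λ = -ln(0.06081) = 2.8000

Verification: e^(-2.8000) = 0.06081 ✓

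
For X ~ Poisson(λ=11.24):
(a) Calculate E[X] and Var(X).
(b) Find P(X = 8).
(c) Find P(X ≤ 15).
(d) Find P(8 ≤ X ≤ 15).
(a) E[X] = 11.2400, Var(X) = 11.2400
(b) P(X = 8) = 0.083012
(c) P(X ≤ 15) = 0.894032
(d) P(8 ≤ X ≤ 15) = 0.765674

We have X ~ Poisson(λ=11.24).

(a) Moments:
E[X] = 11.2400
Var(X) = 11.2400
σ = √Var(X) = 3.3526

(b) Point probability using PMF:
P(X = 8) = 0.083012

(c) Cumulative probability using CDF:
P(X ≤ 15) = F(15) = 0.894032

(d) Range probability:
P(8 ≤ X ≤ 15) = P(X ≤ 15) - P(X ≤ 7)
                   = F(15) - F(7)
                   = 0.894032 - 0.128358
                   = 0.765674

This means approximately 76.6% of outcomes fall in the interval [8, 15].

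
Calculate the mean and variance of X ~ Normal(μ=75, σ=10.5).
E[X] = 75.0000, Var(X) = 110.2500

We have X ~ Normal(μ=75, σ=10.5).

For a Normal distribution with μ=75, σ=10.5:

Expected value:
E[X] = 75.0000

Variance:
Var(X) = 110.2500

Standard deviation:
σ = √Var(X) = 10.5000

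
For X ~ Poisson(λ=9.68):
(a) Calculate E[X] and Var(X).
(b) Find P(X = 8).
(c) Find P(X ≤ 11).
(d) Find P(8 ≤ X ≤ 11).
(a) E[X] = 9.6800, Var(X) = 9.6800
(b) P(X = 8) = 0.119540
(c) P(X ≤ 11) = 0.732528
(d) P(8 ≤ X ≤ 11) = 0.482091

We have X ~ Poisson(λ=9.68).

(a) Moments:
E[X] = 9.6800
Var(X) = 9.6800
σ = √Var(X) = 3.1113

(b) Point probability using PMF:
P(X = 8) = 0.119540

(c) Cumulative probability using CDF:
P(X ≤ 11) = F(11) = 0.732528

(d) Range probability:
P(8 ≤ X ≤ 11) = P(X ≤ 11) - P(X ≤ 7)
                   = F(11) - F(7)
                   = 0.732528 - 0.250437
                   = 0.482091

This means approximately 48.2% of outcomes fall in the interval [8, 11].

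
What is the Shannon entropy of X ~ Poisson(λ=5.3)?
2.2348 nats

We have X ~ Poisson(λ=5.3).

The Shannon entropy measures the uncertainty or information content of the distribution.

For a Poisson distribution with λ=5.3:
H(X) = 2.2348 nats

(In bits, this would be 3.2242 bits.)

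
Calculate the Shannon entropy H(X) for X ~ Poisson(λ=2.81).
1.8955 nats

We have X ~ Poisson(λ=2.81).

The Shannon entropy measures the uncertainty or information content of the distribution.

For a Poisson distribution with λ=2.81:
H(X) = 1.8955 nats

(In bits, this would be 2.7347 bits.)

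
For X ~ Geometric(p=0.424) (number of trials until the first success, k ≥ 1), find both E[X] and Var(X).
E[X] = 2.3585, Var(X) = 3.2040

We have X ~ Geometric(p=0.424) (number of trials until the first success, k ≥ 1).

For a Geometric distribution with p=0.424 (number of trials until the first success, k ≥ 1):

Expected value:
E[X] = 2.3585

Variance:
Var(X) = 3.2040

Standard deviation:
σ = √Var(X) = 1.7900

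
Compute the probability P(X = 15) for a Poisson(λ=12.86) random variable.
0.086514

We have X ~ Poisson(λ=12.86).

For a Poisson distribution, the PMF gives us the probability of each outcome.

Using the PMF formula:
P(X = 15) = 0.086514

Rounded to 4 decimal places: 0.0865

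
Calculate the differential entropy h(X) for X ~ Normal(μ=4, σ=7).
3.3648 nats

We have X ~ Normal(μ=4, σ=7).

The differential entropy measures the uncertainty or information content of the distribution.

For a Normal distribution with μ=4, σ=7:
h(X) = 3.3648 nats

(In bits, this would be 4.8545 bits.)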